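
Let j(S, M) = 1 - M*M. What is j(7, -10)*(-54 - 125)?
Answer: 17721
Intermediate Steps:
j(S, M) = 1 - M**2
j(7, -10)*(-54 - 125) = (1 - 1*(-10)**2)*(-54 - 125) = (1 - 1*100)*(-179) = (1 - 100)*(-179) = -99*(-179) = 17721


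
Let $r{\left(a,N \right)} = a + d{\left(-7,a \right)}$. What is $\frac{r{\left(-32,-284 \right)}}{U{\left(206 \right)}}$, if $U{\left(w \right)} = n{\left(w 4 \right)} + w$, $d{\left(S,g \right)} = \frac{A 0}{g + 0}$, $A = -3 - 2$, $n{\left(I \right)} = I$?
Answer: $- \frac{16}{515} \approx -0.031068$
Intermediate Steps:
$A = -5$ ($A = -3 - 2 = -5$)
$d{\left(S,g \right)} = 0$ ($d{\left(S,g \right)} = \frac{\left(-5\right) 0}{g + 0} = \frac{0}{g} = 0$)
$U{\left(w \right)} = 5 w$ ($U{\left(w \right)} = w 4 + w = 4 w + w = 5 w$)
$r{\left(a,N \right)} = a$ ($r{\left(a,N \right)} = a + 0 = a$)
$\frac{r{\left(-32,-284 \right)}}{U{\left(206 \right)}} = - \frac{32}{5 \cdot 206} = - \frac{32}{1030} = \left(-32\right) \frac{1}{1030} = - \frac{16}{515}$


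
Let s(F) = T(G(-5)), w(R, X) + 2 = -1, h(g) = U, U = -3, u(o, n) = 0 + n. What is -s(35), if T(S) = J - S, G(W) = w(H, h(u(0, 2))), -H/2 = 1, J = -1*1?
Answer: -2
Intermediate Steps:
u(o, n) = n
h(g) = -3
J = -1
H = -2 (H = -2*1 = -2)
w(R, X) = -3 (w(R, X) = -2 - 1 = -3)
G(W) = -3
T(S) = -1 - S
s(F) = 2 (s(F) = -1 - 1*(-3) = -1 + 3 = 2)
-s(35) = -1*2 = -2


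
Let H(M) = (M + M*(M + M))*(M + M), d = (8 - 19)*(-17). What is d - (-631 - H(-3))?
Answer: 728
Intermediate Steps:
d = 187 (d = -11*(-17) = 187)
H(M) = 2*M*(M + 2*M**2) (H(M) = (M + M*(2*M))*(2*M) = (M + 2*M**2)*(2*M) = 2*M*(M + 2*M**2))
d - (-631 - H(-3)) = 187 - (-631 - (-3)**2*(2 + 4*(-3))) = 187 - (-631 - 9*(2 - 12)) = 187 - (-631 - 9*(-10)) = 187 - (-631 - 1*(-90)) = 187 - (-631 + 90) = 187 - 1*(-541) = 187 + 541 = 728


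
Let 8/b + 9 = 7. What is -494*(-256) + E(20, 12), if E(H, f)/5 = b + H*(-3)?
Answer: 126144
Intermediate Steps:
b = -4 (b = 8/(-9 + 7) = 8/(-2) = 8*(-½) = -4)
E(H, f) = -20 - 15*H (E(H, f) = 5*(-4 + H*(-3)) = 5*(-4 - 3*H) = -20 - 15*H)
-494*(-256) + E(20, 12) = -494*(-256) + (-20 - 15*20) = 126464 + (-20 - 300) = 126464 - 320 = 126144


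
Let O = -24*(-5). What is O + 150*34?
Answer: 5220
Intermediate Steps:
O = 120
O + 150*34 = 120 + 150*34 = 120 + 5100 = 5220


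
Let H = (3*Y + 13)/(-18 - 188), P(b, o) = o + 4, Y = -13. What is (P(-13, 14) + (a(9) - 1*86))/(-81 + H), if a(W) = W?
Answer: 6077/8330 ≈ 0.72953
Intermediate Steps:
P(b, o) = 4 + o
H = 13/103 (H = (3*(-13) + 13)/(-18 - 188) = (-39 + 13)/(-206) = -26*(-1/206) = 13/103 ≈ 0.12621)
(P(-13, 14) + (a(9) - 1*86))/(-81 + H) = ((4 + 14) + (9 - 1*86))/(-81 + 13/103) = (18 + (9 - 86))/(-8330/103) = (18 - 77)*(-103/8330) = -59*(-103/8330) = 6077/8330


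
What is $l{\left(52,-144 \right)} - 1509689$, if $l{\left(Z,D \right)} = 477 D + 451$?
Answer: $-1577926$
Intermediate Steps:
$l{\left(Z,D \right)} = 451 + 477 D$
$l{\left(52,-144 \right)} - 1509689 = \left(451 + 477 \left(-144\right)\right) - 1509689 = \left(451 - 68688\right) - 1509689 = -68237 - 1509689 = -1577926$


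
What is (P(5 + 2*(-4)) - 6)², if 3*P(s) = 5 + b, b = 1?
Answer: 16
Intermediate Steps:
P(s) = 2 (P(s) = (5 + 1)/3 = (⅓)*6 = 2)
(P(5 + 2*(-4)) - 6)² = (2 - 6)² = (-4)² = 16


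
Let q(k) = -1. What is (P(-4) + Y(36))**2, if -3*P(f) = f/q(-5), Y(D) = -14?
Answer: 2116/9 ≈ 235.11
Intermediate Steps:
P(f) = f/3 (P(f) = -f/(3*(-1)) = -f*(-1)/3 = -(-1)*f/3 = f/3)
(P(-4) + Y(36))**2 = ((1/3)*(-4) - 14)**2 = (-4/3 - 14)**2 = (-46/3)**2 = 2116/9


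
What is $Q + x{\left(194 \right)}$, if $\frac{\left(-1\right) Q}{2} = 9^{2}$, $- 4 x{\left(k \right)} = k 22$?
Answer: $-1229$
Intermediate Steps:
$x{\left(k \right)} = - \frac{11 k}{2}$ ($x{\left(k \right)} = - \frac{k 22}{4} = - \frac{22 k}{4} = - \frac{11 k}{2}$)
$Q = -162$ ($Q = - 2 \cdot 9^{2} = \left(-2\right) 81 = -162$)
$Q + x{\left(194 \right)} = -162 - 1067 = -1229$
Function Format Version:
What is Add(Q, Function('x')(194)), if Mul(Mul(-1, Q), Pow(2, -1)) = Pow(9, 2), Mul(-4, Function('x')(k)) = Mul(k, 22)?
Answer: -1229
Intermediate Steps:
Function('x')(k) = Mul(Rational(-11, 2), k) (Function('x')(k) = Mul(Rational(-1, 4), Mul(k, 22)) = Mul(Rational(-1, 4), Mul(22, k)) = Mul(Rational(-11, 2), k))
Q = -162 (Q = Mul(-2, Pow(9, 2)) = Mul(-2, 81) = -162)
Add(Q, Function('x')(194)) = Add(-162, Mul(Rational(-11, 2), 194)) = Add(-162, -1067) = -1229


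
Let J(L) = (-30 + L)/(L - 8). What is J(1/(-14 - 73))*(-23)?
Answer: -60053/697 ≈ -86.159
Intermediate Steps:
J(L) = (-30 + L)/(-8 + L)
J(1/(-14 - 73))*(-23) = ((-30 + 1/(-14 - 73))/(-8 + 1/(-14 - 73)))*(-23) = ((-30 + 1/(-87))/(-8 + 1/(-87)))*(-23) = ((-30 - 1/87)/(-8 - 1/87))*(-23) = (-2611/87/(-697/87))*(-23) = -87/697*(-2611/87)*(-23) = (2611/697)*(-23) = -60053/697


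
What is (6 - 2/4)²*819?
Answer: 99099/4 ≈ 24775.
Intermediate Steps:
(6 - 2/4)²*819 = (6 - 2*¼)²*819 = (6 - ½)²*819 = (11/2)²*819 = (121/4)*819 = 99099/4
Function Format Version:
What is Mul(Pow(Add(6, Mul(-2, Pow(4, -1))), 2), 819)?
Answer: Rational(99099, 4) ≈ 24775.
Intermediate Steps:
Mul(Pow(Add(6, Mul(-2, Pow(4, -1))), 2), 819) = Mul(Pow(Add(6, Mul(-2, Rational(1, 4))), 2), 819) = Mul(Pow(Add(6, Rational(-1, 2)), 2), 819) = Mul(Pow(Rational(11, 2), 2), 819) = Mul(Rational(121, 4), 819) = Rational(99099, 4)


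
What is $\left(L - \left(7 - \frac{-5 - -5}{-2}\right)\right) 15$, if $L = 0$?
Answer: $-105$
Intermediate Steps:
$\left(L - \left(7 - \frac{-5 - -5}{-2}\right)\right) 15 = \left(0 - \left(7 - \frac{-5 - -5}{-2}\right)\right) 15 = \left(0 - \left(7 - \left(-5 + 5\right) \left(- \frac{1}{2}\right)\right)\right) 15 = \left(0 + \left(0 \left(- \frac{1}{2}\right) - 7\right)\right) 15 = \left(0 + \left(0 - 7\right)\right) 15 = \left(0 - 7\right) 15 = \left(-7\right) 15 = -105$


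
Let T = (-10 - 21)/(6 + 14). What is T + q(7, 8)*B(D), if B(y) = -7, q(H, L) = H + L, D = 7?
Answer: -2131/20 ≈ -106.55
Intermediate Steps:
T = -31/20 ≈ -1.5500
T + q(7, 8)*B(D) = -31/20 + (7 + 8)*(-7) = -31/20 + 15*(-7) = -31/20 - 105 = -2131/20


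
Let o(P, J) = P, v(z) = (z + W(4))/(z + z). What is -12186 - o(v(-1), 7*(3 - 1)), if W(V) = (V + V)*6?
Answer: -24325/2 ≈ -12163.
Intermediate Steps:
W(V) = 12*V (W(V) = (2*V)*6 = 12*V)
v(z) = (48 + z)/(2*z) (v(z) = (z + 12*4)/(z + z) = (z + 48)/((2*z)) = (48 + z)*(1/(2*z)) = (48 + z)/(2*z))
-12186 - o(v(-1), 7*(3 - 1)) = -12186 - (48 - 1)/(2*(-1)) = -12186 - (-1)*47/2 = -12186 - 1*(-47/2) = -12186 + 47/2 = -24325/2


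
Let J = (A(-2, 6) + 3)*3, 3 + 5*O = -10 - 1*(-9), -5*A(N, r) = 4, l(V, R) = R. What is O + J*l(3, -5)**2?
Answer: 821/5 ≈ 164.20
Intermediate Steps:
A(N, r) = -4/5 (A(N, r) = -1/5*4 = -4/5)
O = -4/5 (O = -3/5 + (-10 - 1*(-9))/5 = -3/5 + (-10 + 9)/5 = -3/5 + (1/5)*(-1) = -3/5 - 1/5 = -4/5 ≈ -0.80000)
J = 33/5 (J = (-4/5 + 3)*3 = (11/5)*3 = 33/5 ≈ 6.6000)
O + J*l(3, -5)**2 = -4/5 + (33/5)*(-5)**2 = -4/5 + (33/5)*25 = -4/5 + 165 = 821/5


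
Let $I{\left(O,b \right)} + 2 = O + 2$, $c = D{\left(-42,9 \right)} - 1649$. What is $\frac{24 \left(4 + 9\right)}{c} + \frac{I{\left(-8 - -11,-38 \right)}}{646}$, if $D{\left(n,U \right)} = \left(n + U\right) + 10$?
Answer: $- \frac{1293}{7106} \approx -0.18196$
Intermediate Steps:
$D{\left(n,U \right)} = 10 + U + n$ ($D{\left(n,U \right)} = \left(U + n\right) + 10 = 10 + U + n$)
$c = -1672$ ($c = \left(10 + 9 - 42\right) - 1649 = -23 - 1649 = -1672$)
$I{\left(O,b \right)} = O$ ($I{\left(O,b \right)} = -2 + \left(O + 2\right) = -2 + \left(2 + O\right) = O$)
$\frac{24 \left(4 + 9\right)}{c} + \frac{I{\left(-8 - -11,-38 \right)}}{646} = \frac{24 \left(4 + 9\right)}{-1672} + \frac{-8 - -11}{646} = 24 \cdot 13 \left(- \frac{1}{1672}\right) + \left(-8 + 11\right) \frac{1}{646} = 312 \left(- \frac{1}{1672}\right) + 3 \cdot \frac{1}{646} = - \frac{39}{209} + \frac{3}{646} = - \frac{1293}{7106}$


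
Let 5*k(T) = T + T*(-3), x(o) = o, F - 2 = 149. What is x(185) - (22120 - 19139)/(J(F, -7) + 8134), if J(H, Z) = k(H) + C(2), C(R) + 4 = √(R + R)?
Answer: 7451325/40358 ≈ 184.63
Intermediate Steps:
F = 151 (F = 2 + 149 = 151)
C(R) = -4 + √2*√R (C(R) = -4 + √(R + R) = -4 + √(2*R) = -4 + √2*√R)
k(T) = -2*T/5 (k(T) = (T + T*(-3))/5 = (T - 3*T)/5 = (-2*T)/5 = -2*T/5)
J(H, Z) = -2 - 2*H/5 (J(H, Z) = -2*H/5 + (-4 + √2*√2) = -2*H/5 + (-4 + 2) = -2*H/5 - 2 = -2 - 2*H/5)
x(185) - (22120 - 19139)/(J(F, -7) + 8134) = 185 - (22120 - 19139)/((-2 - ⅖*151) + 8134) = 185 - 2981/((-2 - 302/5) + 8134) = 185 - 2981/(-312/5 + 8134) = 185 - 2981/40358/5 = 185 - 2981*5/40358 = 185 - 1*14905/40358 = 185 - 14905/40358 = 7451325/40358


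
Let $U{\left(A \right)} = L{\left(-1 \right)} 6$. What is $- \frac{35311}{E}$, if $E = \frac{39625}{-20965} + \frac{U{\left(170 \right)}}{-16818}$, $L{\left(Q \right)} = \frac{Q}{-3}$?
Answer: $\frac{1245028324407}{66645518} \approx 18681.0$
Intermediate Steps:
$L{\left(Q \right)} = - \frac{Q}{3}$ ($L{\left(Q \right)} = Q \left(- \frac{1}{3}\right) = - \frac{Q}{3}$)
$U{\left(A \right)} = 2$ ($U{\left(A \right)} = \left(- \frac{1}{3}\right) \left(-1\right) 6 = \frac{1}{3} \cdot 6 = 2$)
$E = - \frac{66645518}{35258937}$ ($E = \frac{39625}{-20965} + \frac{2}{-16818} = 39625 \left(- \frac{1}{20965}\right) + 2 \left(- \frac{1}{16818}\right) = - \frac{7925}{4193} - \frac{1}{8409} = - \frac{66645518}{35258937} \approx -1.8902$)
$- \frac{35311}{E} = - \frac{35311}{- \frac{66645518}{35258937}} = \left(-35311\right) \left(- \frac{35258937}{66645518}\right) = \frac{1245028324407}{66645518}$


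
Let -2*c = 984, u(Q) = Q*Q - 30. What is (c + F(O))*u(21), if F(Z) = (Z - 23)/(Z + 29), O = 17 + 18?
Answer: -3234159/16 ≈ -2.0214e+5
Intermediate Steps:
u(Q) = -30 + Q² (u(Q) = Q² - 30 = -30 + Q²)
c = -492 (c = -½*984 = -492)
O = 35
F(Z) = (-23 + Z)/(29 + Z)
(c + F(O))*u(21) = (-492 + (-23 + 35)/(29 + 35))*(-30 + 21²) = (-492 + 12/64)*(-30 + 441) = (-492 + (1/64)*12)*411 = (-492 + 3/16)*411 = -7869/16*411 = -3234159/16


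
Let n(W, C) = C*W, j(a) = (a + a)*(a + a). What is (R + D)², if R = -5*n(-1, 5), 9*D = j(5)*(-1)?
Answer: 15625/81 ≈ 192.90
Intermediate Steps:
j(a) = 4*a² (j(a) = (2*a)*(2*a) = 4*a²)
D = -100/9 (D = ((4*5²)*(-1))/9 = ((4*25)*(-1))/9 = (100*(-1))/9 = (⅑)*(-100) = -100/9 ≈ -11.111)
R = 25 (R = -25*(-1) = -5*(-5) = 25)
(R + D)² = (25 - 100/9)² = (125/9)² = 15625/81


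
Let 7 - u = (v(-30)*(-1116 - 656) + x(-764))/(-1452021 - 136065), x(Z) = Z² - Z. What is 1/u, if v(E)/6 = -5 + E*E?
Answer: 264681/364237 ≈ 0.72667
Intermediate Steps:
v(E) = -30 + 6*E² (v(E) = 6*(-5 + E*E) = 6*(-5 + E²) = -30 + 6*E²)
u = 364237/264681 (u = 7 - ((-30 + 6*(-30)²)*(-1116 - 656) - 764*(-1 - 764))/(-1452021 - 136065) = 7 - ((-30 + 6*900)*(-1772) - 764*(-765))/(-1588086) = 7 - ((-30 + 5400)*(-1772) + 584460)*(-1)/1588086 = 7 - (5370*(-1772) + 584460)*(-1)/1588086 = 7 - (-9515640 + 584460)*(-1)/1588086 = 7 - (-8931180)*(-1)/1588086 = 7 - 1*1488530/264681 = 7 - 1488530/264681 = 364237/264681 ≈ 1.3761)
1/u = 1/(364237/264681) = 264681/364237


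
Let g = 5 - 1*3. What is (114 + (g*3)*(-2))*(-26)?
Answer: -2652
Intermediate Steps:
g = 2 (g = 5 - 3 = 2)
(114 + (g*3)*(-2))*(-26) = (114 + (2*3)*(-2))*(-26) = (114 + 6*(-2))*(-26) = (114 - 12)*(-26) = 102*(-26) = -2652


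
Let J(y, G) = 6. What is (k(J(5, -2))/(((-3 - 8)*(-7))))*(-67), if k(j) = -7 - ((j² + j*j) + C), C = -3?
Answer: 5092/77 ≈ 66.130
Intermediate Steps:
k(j) = -4 - 2*j² (k(j) = -7 - ((j² + j*j) - 3) = -7 - ((j² + j²) - 3) = -7 - (2*j² - 3) = -7 - (-3 + 2*j²) = -7 + (3 - 2*j²) = -4 - 2*j²)
(k(J(5, -2))/(((-3 - 8)*(-7))))*(-67) = ((-4 - 2*6²)/(((-3 - 8)*(-7))))*(-67) = ((-4 - 2*36)/((-11*(-7))))*(-67) = ((-4 - 72)/77)*(-67) = -76*1/77*(-67) = -76/77*(-67) = 5092/77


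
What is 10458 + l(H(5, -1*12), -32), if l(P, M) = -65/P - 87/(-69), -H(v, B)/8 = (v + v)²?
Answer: 38490379/3680 ≈ 10459.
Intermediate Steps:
H(v, B) = -32*v² (H(v, B) = -8*(v + v)² = -8*4*v² = -32*v²)
l(P, M) = 29/23 - 65/P (l(P, M) = -65/P - 87*(-1/69) = -65/P + 29/23 = 29/23 - 65/P)
10458 + l(H(5, -1*12), -32) = 10458 + (29/23 - 65/((-32*5²))) = 10458 + (29/23 - 65/((-32*25))) = 10458 + (29/23 - 65/(-800)) = 10458 + (29/23 - 65*(-1/800)) = 10458 + (29/23 + 13/160) = 10458 + 4939/3680 = 38490379/3680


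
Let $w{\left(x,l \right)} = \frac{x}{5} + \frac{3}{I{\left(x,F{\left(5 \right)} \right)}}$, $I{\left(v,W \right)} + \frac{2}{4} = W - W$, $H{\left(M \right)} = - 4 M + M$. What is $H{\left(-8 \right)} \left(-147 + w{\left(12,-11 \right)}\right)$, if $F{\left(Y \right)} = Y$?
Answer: $- \frac{18072}{5} \approx -3614.4$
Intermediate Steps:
$H{\left(M \right)} = - 3 M$
$I{\left(v,W \right)} = - \frac{1}{2}$ ($I{\left(v,W \right)} = - \frac{1}{2} + \left(W - W\right) = - \frac{1}{2} + 0 = - \frac{1}{2}$)
$w{\left(x,l \right)} = -6 + \frac{x}{5}$ ($w{\left(x,l \right)} = \frac{x}{5} + \frac{3}{- \frac{1}{2}} = x \frac{1}{5} + 3 \left(-2\right) = \frac{x}{5} - 6 = -6 + \frac{x}{5}$)
$H{\left(-8 \right)} \left(-147 + w{\left(12,-11 \right)}\right) = \left(-3\right) \left(-8\right) \left(-147 + \left(-6 + \frac{1}{5} \cdot 12\right)\right) = 24 \left(-147 + \left(-6 + \frac{12}{5}\right)\right) = 24 \left(-147 - \frac{18}{5}\right) = 24 \left(- \frac{753}{5}\right) = - \frac{18072}{5}$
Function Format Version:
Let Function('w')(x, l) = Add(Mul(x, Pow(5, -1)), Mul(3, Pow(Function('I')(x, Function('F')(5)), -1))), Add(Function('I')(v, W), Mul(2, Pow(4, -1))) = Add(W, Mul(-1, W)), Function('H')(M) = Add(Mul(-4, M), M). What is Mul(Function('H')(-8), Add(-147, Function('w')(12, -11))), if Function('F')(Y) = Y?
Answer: Rational(-18072, 5) ≈ -3614.4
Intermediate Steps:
Function('H')(M) = Mul(-3, M)
Function('I')(v, W) = Rational(-1, 2) (Function('I')(v, W) = Add(Rational(-1, 2), Add(W, Mul(-1, W))) = Add(Rational(-1, 2), 0) = Rational(-1, 2))
Function('w')(x, l) = Add(-6, Mul(Rational(1, 5), x)) (Function('w')(x, l) = Add(Mul(x, Pow(5, -1)), Mul(3, Pow(Rational(-1, 2), -1))) = Add(Mul(x, Rational(1, 5)), Mul(3, -2)) = Add(Mul(Rational(1, 5), x), -6) = Add(-6, Mul(Rational(1, 5), x)))
Mul(Function('H')(-8), Add(-147, Function('w')(12, -11))) = Mul(Mul(-3, -8), Add(-147, Add(-6, Mul(Rational(1, 5), 12)))) = Mul(24, Add(-147, Add(-6, Rational(12, 5)))) = Mul(24, Add(-147, Rational(-18, 5))) = Mul(24, Rational(-753, 5)) = Rational(-18072, 5)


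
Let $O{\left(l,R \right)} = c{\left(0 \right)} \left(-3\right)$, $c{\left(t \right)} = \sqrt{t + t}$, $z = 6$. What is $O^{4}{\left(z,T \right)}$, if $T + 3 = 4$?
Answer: $0$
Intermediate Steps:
$T = 1$ ($T = -3 + 4 = 1$)
$c{\left(t \right)} = \sqrt{2} \sqrt{t}$ ($c{\left(t \right)} = \sqrt{2 t} = \sqrt{2} \sqrt{t}$)
$O{\left(l,R \right)} = 0$ ($O{\left(l,R \right)} = \sqrt{2} \sqrt{0} \left(-3\right) = \sqrt{2} \cdot 0 \left(-3\right) = 0 \left(-3\right) = 0$)
$O^{4}{\left(z,T \right)} = 0^{4} = 0$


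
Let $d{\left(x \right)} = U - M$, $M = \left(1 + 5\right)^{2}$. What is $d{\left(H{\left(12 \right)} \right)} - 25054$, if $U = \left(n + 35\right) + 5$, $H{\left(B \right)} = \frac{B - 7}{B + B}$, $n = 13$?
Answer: $-25037$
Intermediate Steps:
$H{\left(B \right)} = \frac{-7 + B}{2 B}$
$M = 36$ ($M = 6^{2} = 36$)
$U = 53$ ($U = \left(13 + 35\right) + 5 = 48 + 5 = 53$)
$d{\left(x \right)} = 17$ ($d{\left(x \right)} = 53 - 36 = 17$)
$d{\left(H{\left(12 \right)} \right)} - 25054 = 17 - 25054 = -25037$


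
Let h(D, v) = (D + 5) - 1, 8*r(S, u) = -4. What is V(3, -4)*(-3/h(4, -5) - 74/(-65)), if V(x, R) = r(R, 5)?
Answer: -397/1040 ≈ -0.38173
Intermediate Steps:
r(S, u) = -½ (r(S, u) = (⅛)*(-4) = -½)
h(D, v) = 4 + D (h(D, v) = (5 + D) - 1 = 4 + D)
V(x, R) = -½
V(3, -4)*(-3/h(4, -5) - 74/(-65)) = -(-3/(4 + 4) - 74/(-65))/2 = -(-3/8 - 74*(-1/65))/2 = -(-3*⅛ + 74/65)/2 = -(-3/8 + 74/65)/2 = -½*397/520 = -397/1040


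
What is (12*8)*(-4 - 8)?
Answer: -1152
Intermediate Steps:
(12*8)*(-4 - 8) = 96*(-12) = -1152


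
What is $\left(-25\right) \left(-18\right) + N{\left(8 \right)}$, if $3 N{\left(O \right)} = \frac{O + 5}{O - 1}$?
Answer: $\frac{9463}{21} \approx 450.62$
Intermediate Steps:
$N{\left(O \right)} = \frac{5 + O}{3 \left(-1 + O\right)}$ ($N{\left(O \right)} = \frac{\left(O + 5\right) \frac{1}{O - 1}}{3} = \frac{\left(5 + O\right) \frac{1}{-1 + O}}{3} = \frac{\frac{1}{-1 + O} \left(5 + O\right)}{3} = \frac{5 + O}{3 \left(-1 + O\right)}$)
$\left(-25\right) \left(-18\right) + N{\left(8 \right)} = \left(-25\right) \left(-18\right) + \frac{5 + 8}{3 \left(-1 + 8\right)} = 450 + \frac{1}{3} \cdot \frac{1}{7} \cdot 13 = 450 + \frac{13}{21} = \frac{9463}{21}$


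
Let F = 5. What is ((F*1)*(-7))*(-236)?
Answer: 8260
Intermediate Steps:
((F*1)*(-7))*(-236) = ((5*1)*(-7))*(-236) = (5*(-7))*(-236) = -35*(-236) = 8260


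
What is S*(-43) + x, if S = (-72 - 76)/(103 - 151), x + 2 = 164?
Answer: 353/12 ≈ 29.417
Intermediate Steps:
x = 162 (x = -2 + 164 = 162)
S = 37/12 (S = -148/(-48) = -148*(-1/48) = 37/12 ≈ 3.0833)
S*(-43) + x = (37/12)*(-43) + 162 = -1591/12 + 162 = 353/12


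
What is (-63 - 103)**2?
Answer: 27556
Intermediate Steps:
(-63 - 103)**2 = (-166)**2 = 27556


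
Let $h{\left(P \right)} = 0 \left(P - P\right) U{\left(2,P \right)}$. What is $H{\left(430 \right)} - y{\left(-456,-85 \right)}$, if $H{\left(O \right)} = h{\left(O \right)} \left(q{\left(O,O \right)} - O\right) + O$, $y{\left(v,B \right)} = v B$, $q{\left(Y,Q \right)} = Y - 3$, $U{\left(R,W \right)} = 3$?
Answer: $-38330$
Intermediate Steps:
$q{\left(Y,Q \right)} = -3 + Y$ ($q{\left(Y,Q \right)} = Y - 3 = -3 + Y$)
$h{\left(P \right)} = 0$ ($h{\left(P \right)} = 0 \left(P - P\right) 3 = 0 \cdot 0 \cdot 3 = 0 \cdot 3 = 0$)
$y{\left(v,B \right)} = B v$
$H{\left(O \right)} = O$ ($H{\left(O \right)} = 0 \left(\left(-3 + O\right) - O\right) + O = 0 \left(-3\right) + O = 0 + O = O$)
$H{\left(430 \right)} - y{\left(-456,-85 \right)} = 430 - \left(-85\right) \left(-456\right) = 430 - 38760 = -38330$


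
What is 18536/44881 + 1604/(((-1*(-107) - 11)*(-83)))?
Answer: 18926431/89402952 ≈ 0.21170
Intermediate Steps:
18536/44881 + 1604/(((-1*(-107) - 11)*(-83))) = 18536*(1/44881) + 1604/(((107 - 11)*(-83))) = 18536/44881 + 1604/((96*(-83))) = 18536/44881 + 1604/(-7968) = 18536/44881 + 1604*(-1/7968) = 18536/44881 - 401/1992 = 18926431/89402952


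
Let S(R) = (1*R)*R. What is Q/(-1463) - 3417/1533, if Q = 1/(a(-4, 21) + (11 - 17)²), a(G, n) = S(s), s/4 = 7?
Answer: -195201893/87575180 ≈ -2.2290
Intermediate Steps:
s = 28 (s = 4*7 = 28)
S(R) = R² (S(R) = R*R = R²)
a(G, n) = 784 (a(G, n) = 28² = 784)
Q = 1/820 (Q = 1/(784 + (11 - 17)²) = 1/(784 + (-6)²) = 1/(784 + 36) = 1/820 ≈ 0.0012195)
Q/(-1463) - 3417/1533 = (1/820)/(-1463) - 3417/1533 = (1/820)*(-1/1463) - 3417*1/1533 = -1/1199660 - 1139/511 = -195201893/87575180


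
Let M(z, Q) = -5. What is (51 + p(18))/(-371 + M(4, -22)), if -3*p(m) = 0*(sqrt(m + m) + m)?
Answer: -51/376 ≈ -0.13564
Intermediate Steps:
p(m) = 0 (p(m) = -0*(sqrt(m + m) + m) = -0*(sqrt(2*m) + m) = -0*(sqrt(2)*sqrt(m) + m) = -0*(m + sqrt(2)*sqrt(m)) = -1/3*0 = 0)
(51 + p(18))/(-371 + M(4, -22)) = (51 + 0)/(-371 - 5) = 51/(-376) = 51*(-1/376) = -51/376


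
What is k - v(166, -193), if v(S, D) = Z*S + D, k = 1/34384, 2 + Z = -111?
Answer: 651611185/34384 ≈ 18951.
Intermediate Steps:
Z = -113 (Z = -2 - 111 = -113)
k = 1/34384 ≈ 2.9083e-5
v(S, D) = D - 113*S (v(S, D) = -113*S + D = D - 113*S)
k - v(166, -193) = 1/34384 - (-193 - 113*166) = 1/34384 - (-193 - 18758) = 1/34384 - 1*(-18951) = 1/34384 + 18951 = 651611185/34384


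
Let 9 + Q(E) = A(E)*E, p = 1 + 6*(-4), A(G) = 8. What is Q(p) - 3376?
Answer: -3569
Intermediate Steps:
p = -23 (p = 1 - 24 = -23)
Q(E) = -9 + 8*E
Q(p) - 3376 = (-9 + 8*(-23)) - 3376 = (-9 - 184) - 3376 = -193 - 3376 = -3569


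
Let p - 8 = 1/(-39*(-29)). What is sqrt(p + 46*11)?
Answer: sqrt(657489885)/1131 ≈ 22.672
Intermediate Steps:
p = 9049/1131 (p = 8 + 1/(-39*(-29)) = 8 - 1/39*(-1/29) = 8 + 1/1131 = 9049/1131 ≈ 8.0009)
sqrt(p + 46*11) = sqrt(9049/1131 + 46*11) = sqrt(9049/1131 + 506) = sqrt(581335/1131) = sqrt(657489885)/1131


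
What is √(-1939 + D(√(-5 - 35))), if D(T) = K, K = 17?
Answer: 31*I*√2 ≈ 43.841*I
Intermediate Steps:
D(T) = 17
√(-1939 + D(√(-5 - 35))) = √(-1939 + 17) = √(-1922) = 31*I*√2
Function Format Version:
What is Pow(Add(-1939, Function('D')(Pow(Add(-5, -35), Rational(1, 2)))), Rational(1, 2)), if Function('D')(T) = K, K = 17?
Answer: Mul(31, I, Pow(2, Rational(1, 2))) ≈ Mul(43.841, I)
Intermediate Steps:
Function('D')(T) = 17
Pow(Add(-1939, Function('D')(Pow(Add(-5, -35), Rational(1, 2)))), Rational(1, 2)) = Pow(Add(-1939, 17), Rational(1, 2)) = Pow(-1922, Rational(1, 2)) = Mul(31, I, Pow(2, Rational(1, 2)))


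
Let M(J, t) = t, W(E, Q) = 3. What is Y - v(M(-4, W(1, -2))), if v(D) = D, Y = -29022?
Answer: -29025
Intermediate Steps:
Y - v(M(-4, W(1, -2))) = -29022 - 1*3 = -29022 - 3 = -29025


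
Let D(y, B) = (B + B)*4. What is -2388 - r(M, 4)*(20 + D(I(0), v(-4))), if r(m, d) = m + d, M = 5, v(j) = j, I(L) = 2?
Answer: -2280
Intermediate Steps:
D(y, B) = 8*B (D(y, B) = (2*B)*4 = 8*B)
r(m, d) = d + m
-2388 - r(M, 4)*(20 + D(I(0), v(-4))) = -2388 - (4 + 5)*(20 + 8*(-4)) = -2388 - 9*(20 - 32) = -2388 - 9*(-12) = -2388 - 1*(-108) = -2388 + 108 = -2280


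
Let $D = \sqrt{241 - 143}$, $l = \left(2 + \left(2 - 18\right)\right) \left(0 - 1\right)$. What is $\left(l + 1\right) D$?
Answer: $105 \sqrt{2} \approx 148.49$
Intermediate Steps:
$l = 14$ ($l = \left(2 + \left(2 - 18\right)\right) \left(-1\right) = \left(2 - 16\right) \left(-1\right) = \left(-14\right) \left(-1\right) = 14$)
$D = 7 \sqrt{2}$ ($D = \sqrt{98} = 7 \sqrt{2} \approx 9.8995$)
$\left(l + 1\right) D = \left(14 + 1\right) 7 \sqrt{2} = 15 \cdot 7 \sqrt{2} = 105 \sqrt{2}$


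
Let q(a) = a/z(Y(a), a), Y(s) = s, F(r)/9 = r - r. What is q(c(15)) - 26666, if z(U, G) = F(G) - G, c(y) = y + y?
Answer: -26667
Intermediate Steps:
F(r) = 0 (F(r) = 9*(r - r) = 9*0 = 0)
c(y) = 2*y
z(U, G) = -G (z(U, G) = 0 - G = -G)
q(a) = -1 (q(a) = a/((-a)) = a*(-1/a) = -1)
q(c(15)) - 26666 = -1 - 26666 = -26667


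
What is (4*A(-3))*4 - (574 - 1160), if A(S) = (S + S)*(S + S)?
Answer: 1162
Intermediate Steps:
A(S) = 4*S**2 (A(S) = (2*S)*(2*S) = 4*S**2)
(4*A(-3))*4 - (574 - 1160) = (4*(4*(-3)**2))*4 - (574 - 1160) = (4*(4*9))*4 - 1*(-586) = (4*36)*4 + 586 = 144*4 + 586 = 576 + 586 = 1162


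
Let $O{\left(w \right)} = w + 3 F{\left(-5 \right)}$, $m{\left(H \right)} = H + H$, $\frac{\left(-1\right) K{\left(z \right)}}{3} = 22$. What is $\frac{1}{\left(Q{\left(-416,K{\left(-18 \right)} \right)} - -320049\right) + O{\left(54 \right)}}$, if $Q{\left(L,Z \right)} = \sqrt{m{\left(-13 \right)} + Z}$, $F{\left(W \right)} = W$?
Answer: $\frac{80022}{25614081959} - \frac{i \sqrt{23}}{51228163918} \approx 3.1241 \cdot 10^{-6} - 9.3617 \cdot 10^{-11} i$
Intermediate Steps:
$K{\left(z \right)} = -66$ ($K{\left(z \right)} = \left(-3\right) 22 = -66$)
$m{\left(H \right)} = 2 H$
$Q{\left(L,Z \right)} = \sqrt{-26 + Z}$ ($Q{\left(L,Z \right)} = \sqrt{2 \left(-13\right) + Z} = \sqrt{-26 + Z}$)
$O{\left(w \right)} = -15 + w$ ($O{\left(w \right)} = w + 3 \left(-5\right) = w - 15 = -15 + w$)
$\frac{1}{\left(Q{\left(-416,K{\left(-18 \right)} \right)} - -320049\right) + O{\left(54 \right)}} = \frac{1}{\left(\sqrt{-26 - 66} - -320049\right) + \left(-15 + 54\right)} = \frac{1}{\left(\sqrt{-92} + 320049\right) + 39} = \frac{1}{\left(2 i \sqrt{23} + 320049\right) + 39} = \frac{1}{\left(320049 + 2 i \sqrt{23}\right) + 39} = \frac{1}{320088 + 2 i \sqrt{23}}$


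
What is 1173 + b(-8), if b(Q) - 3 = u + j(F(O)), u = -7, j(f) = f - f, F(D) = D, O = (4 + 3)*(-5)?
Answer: 1169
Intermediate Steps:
O = -35 (O = 7*(-5) = -35)
j(f) = 0
b(Q) = -4 (b(Q) = 3 + (-7 + 0) = 3 - 7 = -4)
1173 + b(-8) = 1173 - 4 = 1169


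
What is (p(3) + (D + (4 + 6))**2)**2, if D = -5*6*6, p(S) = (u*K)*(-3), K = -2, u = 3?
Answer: 836250724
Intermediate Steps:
p(S) = 18 (p(S) = (3*(-2))*(-3) = -6*(-3) = 18)
D = -180 (D = -30*6 = -180)
(p(3) + (D + (4 + 6))**2)**2 = (18 + (-180 + (4 + 6))**2)**2 = (18 + (-180 + 10)**2)**2 = (18 + (-170)**2)**2 = (18 + 28900)**2 = 28918**2 = 836250724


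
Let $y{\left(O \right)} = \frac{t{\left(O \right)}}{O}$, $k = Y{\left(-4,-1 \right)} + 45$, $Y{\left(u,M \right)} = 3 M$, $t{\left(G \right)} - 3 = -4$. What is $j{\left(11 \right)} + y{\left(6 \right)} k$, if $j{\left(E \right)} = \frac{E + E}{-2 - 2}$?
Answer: $- \frac{25}{2} \approx -12.5$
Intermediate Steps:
$t{\left(G \right)} = -1$ ($t{\left(G \right)} = 3 - 4 = -1$)
$j{\left(E \right)} = - \frac{E}{2}$ ($j{\left(E \right)} = \frac{2 E}{-4} = 2 E \left(- \frac{1}{4}\right) = - \frac{E}{2}$)
$k = 42$ ($k = 3 \left(-1\right) + 45 = -3 + 45 = 42$)
$y{\left(O \right)} = - \frac{1}{O}$
$j{\left(11 \right)} + y{\left(6 \right)} k = \left(- \frac{1}{2}\right) 11 + - \frac{1}{6} \cdot 42 = - \frac{11}{2} + \left(-1\right) \frac{1}{6} \cdot 42 = - \frac{11}{2} - 7 = - \frac{25}{2}$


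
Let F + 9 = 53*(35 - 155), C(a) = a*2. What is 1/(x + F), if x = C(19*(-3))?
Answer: -1/6483 ≈ -0.00015425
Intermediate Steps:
C(a) = 2*a
F = -6369 (F = -9 + 53*(35 - 155) = -9 + 53*(-120) = -9 - 6360 = -6369)
x = -114 (x = 2*(19*(-3)) = 2*(-57) = -114)
1/(x + F) = 1/(-114 - 6369) = 1/(-6483) = -1/6483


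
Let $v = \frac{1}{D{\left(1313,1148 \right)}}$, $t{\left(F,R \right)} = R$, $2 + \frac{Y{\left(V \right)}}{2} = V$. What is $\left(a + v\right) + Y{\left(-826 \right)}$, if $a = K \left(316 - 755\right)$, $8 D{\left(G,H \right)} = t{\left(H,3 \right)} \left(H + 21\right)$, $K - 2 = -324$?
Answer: $\frac{489934922}{3507} \approx 1.397 \cdot 10^{5}$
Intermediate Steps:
$K = -322$ ($K = 2 - 324 = -322$)
$Y{\left(V \right)} = -4 + 2 V$
$D{\left(G,H \right)} = \frac{63}{8} + \frac{3 H}{8}$ ($D{\left(G,H \right)} = \frac{3 \left(H + 21\right)}{8} = \frac{3 \left(21 + H\right)}{8} = \frac{63 + 3 H}{8} = \frac{63}{8} + \frac{3 H}{8}$)
$a = 141358$ ($a = - 322 \left(316 - 755\right) = \left(-322\right) \left(-439\right) = 141358$)
$v = \frac{8}{3507}$ ($v = \frac{1}{\frac{63}{8} + \frac{3}{8} \cdot 1148} = \frac{1}{\frac{63}{8} + \frac{861}{2}} = \frac{1}{\frac{3507}{8}} = \frac{8}{3507} \approx 0.0022812$)
$\left(a + v\right) + Y{\left(-826 \right)} = \left(141358 + \frac{8}{3507}\right) + \left(-4 + 2 \left(-826\right)\right) = \frac{495742514}{3507} - 1656 = \frac{489934922}{3507}$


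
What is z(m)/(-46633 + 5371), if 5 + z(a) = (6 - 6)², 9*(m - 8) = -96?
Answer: 5/41262 ≈ 0.00012118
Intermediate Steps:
m = -8/3 (m = 8 + (⅑)*(-96) = 8 - 32/3 = -8/3 ≈ -2.6667)
z(a) = -5 (z(a) = -5 + (6 - 6)² = -5 + 0² = -5 + 0 = -5)
z(m)/(-46633 + 5371) = -5/(-46633 + 5371) = -5/(-41262) = -5*(-1/41262) = 5/41262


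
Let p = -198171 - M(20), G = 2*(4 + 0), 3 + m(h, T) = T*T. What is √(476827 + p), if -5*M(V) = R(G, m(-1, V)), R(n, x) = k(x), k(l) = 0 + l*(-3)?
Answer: √6960445/5 ≈ 527.65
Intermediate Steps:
m(h, T) = -3 + T² (m(h, T) = -3 + T*T = -3 + T²)
G = 8 (G = 2*4 = 8)
k(l) = -3*l (k(l) = 0 - 3*l = -3*l)
R(n, x) = -3*x
M(V) = -9/5 + 3*V²/5 (M(V) = -(-3)*(-3 + V²)/5 = -(9 - 3*V²)/5 = -9/5 + 3*V²/5)
p = -992046/5 (p = -198171 - (-9/5 + (⅗)*20²) = -198171 - (-9/5 + (⅗)*400) = -198171 - (-9/5 + 240) = -198171 - 1*1191/5 = -198171 - 1191/5 = -992046/5 ≈ -1.9841e+5)
√(476827 + p) = √(476827 - 992046/5) = √(1392089/5) = √6960445/5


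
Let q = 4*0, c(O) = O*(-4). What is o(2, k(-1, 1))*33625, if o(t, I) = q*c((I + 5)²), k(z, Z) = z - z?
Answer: 0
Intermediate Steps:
c(O) = -4*O
k(z, Z) = 0
q = 0
o(t, I) = 0 (o(t, I) = 0*(-4*(I + 5)²) = 0*(-4*(5 + I)²) = 0)
o(2, k(-1, 1))*33625 = 0*33625 = 0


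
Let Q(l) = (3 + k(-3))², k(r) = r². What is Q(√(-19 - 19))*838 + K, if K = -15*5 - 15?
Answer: 120582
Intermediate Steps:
Q(l) = 144 (Q(l) = (3 + (-3)²)² = (3 + 9)² = 12² = 144)
K = -90 (K = -75 - 15 = -90)
Q(√(-19 - 19))*838 + K = 144*838 - 90 = 120672 - 90 = 120582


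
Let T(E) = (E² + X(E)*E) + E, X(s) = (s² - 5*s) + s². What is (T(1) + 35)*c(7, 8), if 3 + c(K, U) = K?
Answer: 136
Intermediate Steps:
X(s) = -5*s + 2*s²
c(K, U) = -3 + K
T(E) = E + E² + E²*(-5 + 2*E) (T(E) = (E² + (E*(-5 + 2*E))*E) + E = (E² + E²*(-5 + 2*E)) + E = E + E² + E²*(-5 + 2*E))
(T(1) + 35)*c(7, 8) = (1*(1 + 1 + 1*(-5 + 2*1)) + 35)*(-3 + 7) = (1*(1 + 1 + 1*(-5 + 2)) + 35)*4 = (1*(1 + 1 + 1*(-3)) + 35)*4 = (1*(1 + 1 - 3) + 35)*4 = (1*(-1) + 35)*4 = (-1 + 35)*4 = 34*4 = 136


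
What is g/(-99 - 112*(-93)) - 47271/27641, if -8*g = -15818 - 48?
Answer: -1731503575/1140688788 ≈ -1.5179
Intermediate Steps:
g = 7933/4 (g = -(-15818 - 48)/8 = -1/8*(-15866) = 7933/4 ≈ 1983.3)
g/(-99 - 112*(-93)) - 47271/27641 = 7933/(4*(-99 - 112*(-93))) - 47271/27641 = 7933/(4*(-99 + 10416)) - 47271*1/27641 = (7933/4)/10317 - 47271/27641 = (7933/4)*(1/10317) - 47271/27641 = 7933/41268 - 47271/27641 = -1731503575/1140688788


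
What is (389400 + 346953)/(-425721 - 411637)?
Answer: -736353/837358 ≈ -0.87938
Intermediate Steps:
(389400 + 346953)/(-425721 - 411637) = 736353/(-837358) = 736353*(-1/837358) = -736353/837358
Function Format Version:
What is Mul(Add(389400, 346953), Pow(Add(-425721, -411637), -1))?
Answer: Rational(-736353, 837358) ≈ -0.87938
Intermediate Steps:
Mul(Add(389400, 346953), Pow(Add(-425721, -411637), -1)) = Mul(736353, Pow(-837358, -1)) = Mul(736353, Rational(-1, 837358)) = Rational(-736353, 837358)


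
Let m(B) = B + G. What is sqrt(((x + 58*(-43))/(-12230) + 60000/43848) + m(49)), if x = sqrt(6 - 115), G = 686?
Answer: sqrt(40860424560878720 - 4535874630*I*sqrt(109))/7448070 ≈ 27.14 - 1.5727e-5*I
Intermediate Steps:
m(B) = 686 + B (m(B) = B + 686 = 686 + B)
x = I*sqrt(109) (x = sqrt(-109) = I*sqrt(109) ≈ 10.44*I)
sqrt(((x + 58*(-43))/(-12230) + 60000/43848) + m(49)) = sqrt(((I*sqrt(109) + 58*(-43))/(-12230) + 60000/43848) + (686 + 49)) = sqrt(((I*sqrt(109) - 2494)*(-1/12230) + 60000*(1/43848)) + 735) = sqrt(((-2494 + I*sqrt(109))*(-1/12230) + 2500/1827) + 735) = sqrt(((1247/6115 - I*sqrt(109)/12230) + 2500/1827) + 735) = sqrt((17565769/11172105 - I*sqrt(109)/12230) + 735) = sqrt(8229062944/11172105 - I*sqrt(109)/12230)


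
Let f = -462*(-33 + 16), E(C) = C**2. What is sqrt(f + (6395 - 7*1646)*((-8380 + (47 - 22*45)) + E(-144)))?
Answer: 3*I*sqrt(6500733) ≈ 7649.0*I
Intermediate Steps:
f = 7854 (f = -462*(-17) = 7854)
sqrt(f + (6395 - 7*1646)*((-8380 + (47 - 22*45)) + E(-144))) = sqrt(7854 + (6395 - 7*1646)*((-8380 + (47 - 22*45)) + (-144)**2)) = sqrt(7854 + (6395 - 11522)*((-8380 + (47 - 990)) + 20736)) = sqrt(7854 - 5127*((-8380 - 943) + 20736)) = sqrt(7854 - 5127*(-9323 + 20736)) = sqrt(7854 - 5127*11413) = sqrt(7854 - 58514451) = sqrt(-58506597) = 3*I*sqrt(6500733)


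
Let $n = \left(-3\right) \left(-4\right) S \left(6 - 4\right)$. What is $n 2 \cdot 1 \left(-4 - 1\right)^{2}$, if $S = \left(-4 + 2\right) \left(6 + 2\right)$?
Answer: $-19200$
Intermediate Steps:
$S = -16$ ($S = \left(-2\right) 8 = -16$)
$n = -384$ ($n = \left(-3\right) \left(-4\right) \left(-16\right) \left(6 - 4\right) = 12 \left(-16\right) 2 = \left(-192\right) 2 = -384$)
$n 2 \cdot 1 \left(-4 - 1\right)^{2} = - 384 \cdot 2 \cdot 1 \left(-4 - 1\right)^{2} = \left(-384\right) 2 \left(-5\right)^{2} = \left(-768\right) 25 = -19200$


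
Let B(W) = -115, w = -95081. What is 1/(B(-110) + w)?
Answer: -1/95196 ≈ -1.0505e-5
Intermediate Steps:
1/(B(-110) + w) = 1/(-115 - 95081) = 1/(-95196) = -1/95196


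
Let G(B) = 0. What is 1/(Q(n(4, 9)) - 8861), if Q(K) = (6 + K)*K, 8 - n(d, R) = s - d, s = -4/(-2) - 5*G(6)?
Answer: -1/8701 ≈ -0.00011493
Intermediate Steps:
s = 2 (s = -4/(-2) - 5*0 = -4*(-½) + 0 = 2 + 0 = 2)
n(d, R) = 6 + d (n(d, R) = 8 - (2 - d) = 8 + (-2 + d) = 6 + d)
Q(K) = K*(6 + K)
1/(Q(n(4, 9)) - 8861) = 1/((6 + 4)*(6 + (6 + 4)) - 8861) = 1/(10*(6 + 10) - 8861) = 1/(10*16 - 8861) = 1/(160 - 8861) = 1/(-8701) = -1/8701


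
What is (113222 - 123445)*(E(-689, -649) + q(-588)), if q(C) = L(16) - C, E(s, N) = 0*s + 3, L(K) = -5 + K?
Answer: -6154246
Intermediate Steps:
E(s, N) = 3 (E(s, N) = 0 + 3 = 3)
q(C) = 11 - C (q(C) = (-5 + 16) - C = 11 - C)
(113222 - 123445)*(E(-689, -649) + q(-588)) = (113222 - 123445)*(3 + (11 - 1*(-588))) = -10223*(3 + (11 + 588)) = -10223*(3 + 599) = -10223*602 = -6154246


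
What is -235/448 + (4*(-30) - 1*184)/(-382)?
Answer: 23211/85568 ≈ 0.27126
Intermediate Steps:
-235/448 + (4*(-30) - 1*184)/(-382) = -235*1/448 + (-120 - 184)*(-1/382) = -235/448 - 304*(-1/382) = -235/448 + 152/191 = 23211/85568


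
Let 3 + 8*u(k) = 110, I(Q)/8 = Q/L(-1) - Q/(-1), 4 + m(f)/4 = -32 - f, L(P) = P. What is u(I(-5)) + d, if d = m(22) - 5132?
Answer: -42805/8 ≈ -5350.6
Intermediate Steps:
m(f) = -144 - 4*f (m(f) = -16 + 4*(-32 - f) = -16 + (-128 - 4*f) = -144 - 4*f)
d = -5364 (d = (-144 - 4*22) - 5132 = (-144 - 88) - 5132 = -232 - 5132 = -5364)
I(Q) = 0 (I(Q) = 8*(Q/(-1) - Q/(-1)) = 8*(Q*(-1) - Q*(-1)) = 8*(-Q + Q) = 8*0 = 0)
u(k) = 107/8 (u(k) = -3/8 + (1/8)*110 = -3/8 + 55/4 = 107/8)
u(I(-5)) + d = 107/8 - 5364 = -42805/8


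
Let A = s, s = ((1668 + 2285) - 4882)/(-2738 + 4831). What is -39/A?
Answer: 81627/929 ≈ 87.865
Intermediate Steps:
s = -929/2093 (s = (3953 - 4882)/2093 = -929*1/2093 = -929/2093 ≈ -0.44386)
A = -929/2093 ≈ -0.44386
-39/A = -39/(-929/2093) = -39*(-2093/929) = 81627/929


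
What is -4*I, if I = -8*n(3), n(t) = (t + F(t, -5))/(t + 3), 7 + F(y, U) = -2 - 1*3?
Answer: -48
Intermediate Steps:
F(y, U) = -12 (F(y, U) = -7 + (-2 - 1*3) = -7 + (-2 - 3) = -7 - 5 = -12)
n(t) = (-12 + t)/(3 + t) (n(t) = (t - 12)/(t + 3) = (-12 + t)/(3 + t))
I = 12 (I = -8*(-12 + 3)/(3 + 3) = -8*(-9)/6 = -4*(-9)/3 = -8*(-3/2) = 12)
-4*I = -4*12 = -48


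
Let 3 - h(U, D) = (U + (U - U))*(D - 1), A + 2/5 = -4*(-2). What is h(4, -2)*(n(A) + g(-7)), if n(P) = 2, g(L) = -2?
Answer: 0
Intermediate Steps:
A = 38/5 (A = -2/5 - 4*(-2) = -2/5 + 8 = 38/5 ≈ 7.6000)
h(U, D) = 3 - U*(-1 + D) (h(U, D) = 3 - (U + (U - U))*(D - 1) = 3 - (U + 0)*(-1 + D) = 3 - U*(-1 + D))
h(4, -2)*(n(A) + g(-7)) = (3 + 4 - 1*(-2)*4)*(2 - 2) = (3 + 4 + 8)*0 = 15*0 = 0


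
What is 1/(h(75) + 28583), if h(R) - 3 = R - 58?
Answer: 1/28603 ≈ 3.4961e-5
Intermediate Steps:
h(R) = -55 + R (h(R) = 3 + (R - 58) = 3 + (-58 + R) = -55 + R)
1/(h(75) + 28583) = 1/((-55 + 75) + 28583) = 1/(20 + 28583) = 1/28603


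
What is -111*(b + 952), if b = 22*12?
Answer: -134976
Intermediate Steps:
b = 264
-111*(b + 952) = -111*(264 + 952) = -111*1216 = -134976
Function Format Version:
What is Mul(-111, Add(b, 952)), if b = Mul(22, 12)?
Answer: -134976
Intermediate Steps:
b = 264
Mul(-111, Add(b, 952)) = Mul(-111, Add(264, 952)) = Mul(-111, 1216) = -134976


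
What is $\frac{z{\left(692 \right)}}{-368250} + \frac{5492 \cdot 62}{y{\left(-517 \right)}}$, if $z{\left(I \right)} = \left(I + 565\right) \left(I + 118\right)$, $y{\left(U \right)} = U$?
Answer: $- \frac{4197233063}{6346175} \approx -661.38$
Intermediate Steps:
$z{\left(I \right)} = \left(118 + I\right) \left(565 + I\right)$ ($z{\left(I \right)} = \left(565 + I\right) \left(118 + I\right) = \left(118 + I\right) \left(565 + I\right)$)
$\frac{z{\left(692 \right)}}{-368250} + \frac{5492 \cdot 62}{y{\left(-517 \right)}} = \frac{66670 + 692^{2} + 683 \cdot 692}{-368250} + \frac{5492 \cdot 62}{-517} = \left(66670 + 478864 + 472636\right) \left(- \frac{1}{368250}\right) + 340504 \left(- \frac{1}{517}\right) = 1018170 \left(- \frac{1}{368250}\right) - \frac{340504}{517} = - \frac{33939}{12275} - \frac{340504}{517} = - \frac{4197233063}{6346175}$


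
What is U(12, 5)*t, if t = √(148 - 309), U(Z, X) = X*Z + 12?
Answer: 72*I*√161 ≈ 913.58*I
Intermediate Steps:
U(Z, X) = 12 + X*Z
t = I*√161 (t = √(-161) = I*√161 ≈ 12.689*I)
U(12, 5)*t = (12 + 5*12)*(I*√161) = (12 + 60)*(I*√161) = 72*(I*√161) = 72*I*√161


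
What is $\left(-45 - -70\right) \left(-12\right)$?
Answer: $-300$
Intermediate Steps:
$\left(-45 - -70\right) \left(-12\right) = \left(-45 + 70\right) \left(-12\right) = 25 \left(-12\right) = -300$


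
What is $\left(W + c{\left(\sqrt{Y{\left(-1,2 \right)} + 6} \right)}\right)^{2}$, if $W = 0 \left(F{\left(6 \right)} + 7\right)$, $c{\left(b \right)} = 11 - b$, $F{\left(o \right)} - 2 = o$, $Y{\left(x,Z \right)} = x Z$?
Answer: $81$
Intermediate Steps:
$Y{\left(x,Z \right)} = Z x$
$F{\left(o \right)} = 2 + o$
$W = 0$ ($W = 0 \left(\left(2 + 6\right) + 7\right) = 0 \left(8 + 7\right) = 0 \cdot 15 = 0$)
$\left(W + c{\left(\sqrt{Y{\left(-1,2 \right)} + 6} \right)}\right)^{2} = \left(0 + \left(11 - \sqrt{2 \left(-1\right) + 6}\right)\right)^{2} = \left(0 + \left(11 - \sqrt{-2 + 6}\right)\right)^{2} = \left(0 + \left(11 - \sqrt{4}\right)\right)^{2} = \left(0 + \left(11 - 2\right)\right)^{2} = \left(0 + 9\right)^{2} = 9^{2} = 81$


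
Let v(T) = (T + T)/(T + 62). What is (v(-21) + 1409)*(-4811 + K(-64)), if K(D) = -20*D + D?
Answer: -207528565/41 ≈ -5.0617e+6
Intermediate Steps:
K(D) = -19*D
v(T) = 2*T/(62 + T) (v(T) = (2*T)/(62 + T) = 2*T/(62 + T))
(v(-21) + 1409)*(-4811 + K(-64)) = (2*(-21)/(62 - 21) + 1409)*(-4811 - 19*(-64)) = (2*(-21)/41 + 1409)*(-4811 + 1216) = (2*(-21)*(1/41) + 1409)*(-3595) = (-42/41 + 1409)*(-3595) = (57727/41)*(-3595) = -207528565/41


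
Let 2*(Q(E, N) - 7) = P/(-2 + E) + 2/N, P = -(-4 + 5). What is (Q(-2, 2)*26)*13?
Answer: 10309/4 ≈ 2577.3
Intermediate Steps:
P = -1 (P = -1*1 = -1)
Q(E, N) = 7 + 1/N - 1/(2*(-2 + E)) (Q(E, N) = 7 + (-1/(-2 + E) + 2/N)/2 = 7 + (1/N - 1/(2*(-2 + E))) = 7 + 1/N - 1/(2*(-2 + E)))
(Q(-2, 2)*26)*13 = (((-2 - 2 - 29/2*2 + 7*(-2)*2)/(2*(-2 - 2)))*26)*13 = (((1/2)*(-2 - 2 - 29 - 28)/(-4))*26)*13 = (((1/2)*(-1/4)*(-61))*26)*13 = ((61/8)*26)*13 = (793/4)*13 = 10309/4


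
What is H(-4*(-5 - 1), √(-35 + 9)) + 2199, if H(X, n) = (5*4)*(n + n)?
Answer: 2199 + 40*I*√26 ≈ 2199.0 + 203.96*I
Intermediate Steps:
H(X, n) = 40*n (H(X, n) = 20*(2*n) = 40*n)
H(-4*(-5 - 1), √(-35 + 9)) + 2199 = 40*√(-35 + 9) + 2199 = 40*√(-26) + 2199 = 40*(I*√26) + 2199 = 40*I*√26 + 2199 = 2199 + 40*I*√26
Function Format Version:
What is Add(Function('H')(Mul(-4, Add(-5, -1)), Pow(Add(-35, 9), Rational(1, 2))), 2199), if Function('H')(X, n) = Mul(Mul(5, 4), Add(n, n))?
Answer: Add(2199, Mul(40, I, Pow(26, Rational(1, 2)))) ≈ Add(2199.0, Mul(203.96, I))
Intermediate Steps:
Function('H')(X, n) = Mul(40, n) (Function('H')(X, n) = Mul(20, Mul(2, n)) = Mul(40, n))
Add(Function('H')(Mul(-4, Add(-5, -1)), Pow(Add(-35, 9), Rational(1, 2))), 2199) = Add(Mul(40, Pow(Add(-35, 9), Rational(1, 2))), 2199) = Add(Mul(40, Pow(-26, Rational(1, 2))), 2199) = Add(Mul(40, Mul(I, Pow(26, Rational(1, 2)))), 2199) = Add(Mul(40, I, Pow(26, Rational(1, 2))), 2199) = Add(2199, Mul(40, I, Pow(26, Rational(1, 2))))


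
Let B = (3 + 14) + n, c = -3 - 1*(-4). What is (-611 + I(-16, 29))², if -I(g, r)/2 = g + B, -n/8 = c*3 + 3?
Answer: 267289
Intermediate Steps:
c = 1 (c = -3 + 4 = 1)
n = -48 (n = -8*(1*3 + 3) = -8*(3 + 3) = -8*6 = -48)
B = -31 (B = (3 + 14) - 48 = 17 - 48 = -31)
I(g, r) = 62 - 2*g (I(g, r) = -2*(g - 31) = -2*(-31 + g) = 62 - 2*g)
(-611 + I(-16, 29))² = (-611 + (62 - 2*(-16)))² = (-611 + (62 + 32))² = (-611 + 94)² = (-517)² = 267289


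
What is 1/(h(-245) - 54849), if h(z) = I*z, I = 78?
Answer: -1/73959 ≈ -1.3521e-5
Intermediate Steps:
h(z) = 78*z
1/(h(-245) - 54849) = 1/(78*(-245) - 54849) = 1/(-19110 - 54849) = 1/(-73959) = -1/73959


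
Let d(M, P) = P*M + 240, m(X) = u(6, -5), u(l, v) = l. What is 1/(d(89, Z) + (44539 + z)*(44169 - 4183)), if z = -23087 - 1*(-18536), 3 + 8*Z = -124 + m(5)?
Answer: 8/12791672495 ≈ 6.2541e-10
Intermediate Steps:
m(X) = 6
Z = -121/8 (Z = -3/8 + (-124 + 6)/8 = -3/8 + (1/8)*(-118) = -3/8 - 59/4 = -121/8 ≈ -15.125)
z = -4551 (z = -23087 + 18536 = -4551)
d(M, P) = 240 + M*P (d(M, P) = M*P + 240 = 240 + M*P)
1/(d(89, Z) + (44539 + z)*(44169 - 4183)) = 1/((240 + 89*(-121/8)) + (44539 - 4551)*(44169 - 4183)) = 1/((240 - 10769/8) + 39988*39986) = 1/(-8849/8 + 1598960168) = 1/(12791672495/8) = 8/12791672495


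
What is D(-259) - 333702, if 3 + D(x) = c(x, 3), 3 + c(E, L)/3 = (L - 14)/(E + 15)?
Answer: -81426183/244 ≈ -3.3371e+5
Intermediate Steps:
c(E, L) = -9 + 3*(-14 + L)/(15 + E) (c(E, L) = -9 + 3*((L - 14)/(E + 15)) = -9 + 3*((-14 + L)/(15 + E)) = -9 + 3*(-14 + L)/(15 + E))
D(x) = -3 + 3*(-56 - 3*x)/(15 + x) (D(x) = -3 + 3*(-59 + 3 - 3*x)/(15 + x) = -3 + 3*(-56 - 3*x)/(15 + x))
D(-259) - 333702 = 3*(-71 - 4*(-259))/(15 - 259) - 333702 = 3*(-71 + 1036)/(-244) - 333702 = 3*(-1/244)*965 - 333702 = -2895/244 - 333702 = -81426183/244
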